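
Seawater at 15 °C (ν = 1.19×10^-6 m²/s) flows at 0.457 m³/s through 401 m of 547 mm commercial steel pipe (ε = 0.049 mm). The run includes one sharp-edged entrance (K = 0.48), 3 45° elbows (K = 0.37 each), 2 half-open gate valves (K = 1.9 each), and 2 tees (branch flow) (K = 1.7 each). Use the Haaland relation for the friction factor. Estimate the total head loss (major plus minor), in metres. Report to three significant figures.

V = 4Q/(πD²) = 1.945 m/s; V²/2g = 0.1928 m
Re = 8.94×10^5, ε/D = 8.96×10^-5 → f = 0.01330 (Haaland)
Major: h_f = f(L/D)·V²/2g = 0.01330·733.1·0.1928 = 1.880 m
Minor: ΣK = 8.79; h_m = ΣK·V²/2g = 1.694 m
Total H_L = 1.880 + 1.694 = 3.574 m

H_L ≈ 3.57 m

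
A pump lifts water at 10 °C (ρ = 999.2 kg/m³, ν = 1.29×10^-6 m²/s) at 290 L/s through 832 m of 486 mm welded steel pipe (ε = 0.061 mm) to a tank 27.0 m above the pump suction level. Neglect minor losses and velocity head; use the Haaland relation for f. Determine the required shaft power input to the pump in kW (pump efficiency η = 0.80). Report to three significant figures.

P_shaft ≈ 107 kW

V = 4Q/(πD²) = 1.563 m/s; Re = 5.89×10^5; ε/D = 1.26×10^-4; f = 0.01431
h_f = f(L/D)V²/2g = 3.050 m
Total head H = z + h_f = 27.0 + 3.050 = 30.05 m
P_hyd = ρgQH = 999.2·9.81·0.290·30.05 = 85.42 kW
P_shaft = P_hyd/η = 85.42/0.80 = 106.8 kW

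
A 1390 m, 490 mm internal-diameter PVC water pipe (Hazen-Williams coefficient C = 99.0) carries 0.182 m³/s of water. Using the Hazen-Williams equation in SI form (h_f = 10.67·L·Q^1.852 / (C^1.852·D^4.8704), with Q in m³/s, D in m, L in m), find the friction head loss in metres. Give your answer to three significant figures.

h_f ≈ 4.11 m

h_f = 10.67·1390·0.182^1.852 / (99.0^1.852·0.490^4.8704) = 4.109 m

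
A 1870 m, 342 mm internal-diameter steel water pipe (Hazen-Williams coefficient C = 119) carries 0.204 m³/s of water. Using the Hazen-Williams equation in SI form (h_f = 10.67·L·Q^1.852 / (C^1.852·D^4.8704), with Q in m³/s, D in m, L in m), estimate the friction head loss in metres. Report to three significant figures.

h_f = 10.67·1870·0.204^1.852 / (119^1.852·0.342^4.8704) = 27.99 m

h_f ≈ 28.0 m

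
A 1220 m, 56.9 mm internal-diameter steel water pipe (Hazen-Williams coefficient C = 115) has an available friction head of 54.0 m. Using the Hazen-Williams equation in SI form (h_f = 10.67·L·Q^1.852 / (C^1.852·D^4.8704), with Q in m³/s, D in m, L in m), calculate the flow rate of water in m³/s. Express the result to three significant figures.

Q ≈ 0.00317 m³/s

Rearranging: Q = [h_f·C^1.852·D^4.8704 / (10.67·L)]^(1/1.852)
Q = [54.0·115^1.852·0.0569^4.8704 / (10.67·1220)]^0.540 = 0.003167 m³/s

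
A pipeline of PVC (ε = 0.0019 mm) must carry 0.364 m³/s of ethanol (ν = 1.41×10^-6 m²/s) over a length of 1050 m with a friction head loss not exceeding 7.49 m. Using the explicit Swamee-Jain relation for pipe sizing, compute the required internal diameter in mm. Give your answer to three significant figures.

Swamee-Jain (Type III): D = 0.66·[ε^1.25·(LQ²/(gh_f))^4.75 + ν·Q^9.4·(L/(gh_f))^5.2]^0.04
LQ²/(gh_f) = 1.893; L/(gh_f) = 14.29
Term 1 = ε^1.25·(…)^4.75 = 1.46×10^-6; Term 2 = ν·Q^9.4·(…)^5.2 = 1.07×10^-4
D = 0.66·(1.46×10^-6 + 1.07×10^-4)^0.04 = 0.4581 m = 458 mm
Check: V = 2.21 m/s, Re = 7.17×10^5, f = 0.01237, h_f = 7.05 m ≈ 7.49 m ✓

D ≈ 458 mm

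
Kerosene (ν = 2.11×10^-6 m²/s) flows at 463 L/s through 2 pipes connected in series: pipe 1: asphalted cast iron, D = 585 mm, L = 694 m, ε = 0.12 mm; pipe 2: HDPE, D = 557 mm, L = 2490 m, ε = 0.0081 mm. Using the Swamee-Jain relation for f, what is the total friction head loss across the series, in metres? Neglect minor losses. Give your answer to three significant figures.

Pipe 1: V = 1.723 m/s, Re = 4.78×10^5, ε/D = 2.05×10^-4, f = 0.01562, h_1 = f(L/D)V²/2g = 2.803 m
Pipe 2: V = 1.900 m/s, Re = 5.02×10^5, ε/D = 1.45×10^-5, f = 0.01332, h_2 = f(L/D)V²/2g = 10.95 m
Series → Q common, losses add: H = Σh = 13.76 m

H ≈ 13.8 m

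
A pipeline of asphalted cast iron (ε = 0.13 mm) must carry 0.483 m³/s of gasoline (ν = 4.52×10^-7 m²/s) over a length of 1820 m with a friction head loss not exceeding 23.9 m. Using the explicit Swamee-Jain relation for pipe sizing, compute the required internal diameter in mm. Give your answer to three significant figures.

Swamee-Jain (Type III): D = 0.66·[ε^1.25·(LQ²/(gh_f))^4.75 + ν·Q^9.4·(L/(gh_f))^5.2]^0.04
LQ²/(gh_f) = 1.811; L/(gh_f) = 7.763
Term 1 = ε^1.25·(…)^4.75 = 2.33×10^-4; Term 2 = ν·Q^9.4·(…)^5.2 = 2.05×10^-5
D = 0.66·(2.33×10^-4 + 2.05×10^-5)^0.04 = 0.4739 m = 474 mm
Check: V = 2.74 m/s, Re = 2.87×10^6, f = 0.01501, h_f = 22.0 m ≈ 23.9 m ✓

D ≈ 474 mm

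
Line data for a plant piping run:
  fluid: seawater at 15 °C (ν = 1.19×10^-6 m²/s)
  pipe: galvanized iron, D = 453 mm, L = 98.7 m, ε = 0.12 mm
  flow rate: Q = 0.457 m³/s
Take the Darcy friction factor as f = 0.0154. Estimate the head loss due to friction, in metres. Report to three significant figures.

V = 4Q/(πD²) = 4·0.457/(π·0.453²) = 2.836 m/s
h_f = f(L/D)V²/(2g) = 0.01540·(98.7/0.453)·2.836²/(2·9.81) = 1.375 m

h_f ≈ 1.37 m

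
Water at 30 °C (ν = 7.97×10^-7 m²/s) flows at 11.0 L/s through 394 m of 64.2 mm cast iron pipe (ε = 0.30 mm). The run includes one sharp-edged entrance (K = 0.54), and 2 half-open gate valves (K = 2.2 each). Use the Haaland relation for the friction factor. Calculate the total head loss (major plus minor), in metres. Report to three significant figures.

H_L ≈ 112 m

V = 4Q/(πD²) = 3.398 m/s; V²/2g = 0.5885 m
Re = 2.74×10^5, ε/D = 0.00467 → f = 0.03015 (Haaland)
Major: h_f = f(L/D)·V²/2g = 0.03015·6137·0.5885 = 108.9 m
Minor: ΣK = 4.94; h_m = ΣK·V²/2g = 2.907 m
Total H_L = 108.9 + 2.907 = 111.8 m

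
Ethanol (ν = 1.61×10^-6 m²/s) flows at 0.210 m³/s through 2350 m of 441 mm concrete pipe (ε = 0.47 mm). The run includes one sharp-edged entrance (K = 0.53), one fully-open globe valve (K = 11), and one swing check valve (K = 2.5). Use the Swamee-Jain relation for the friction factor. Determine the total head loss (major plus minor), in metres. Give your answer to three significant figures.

V = 4Q/(πD²) = 1.375 m/s; V²/2g = 0.09634 m
Re = 3.77×10^5, ε/D = 0.00107 → f = 0.02083 (Swamee-Jain)
Major: h_f = f(L/D)·V²/2g = 0.02083·5329·0.09634 = 10.69 m
Minor: ΣK = 14.0; h_m = ΣK·V²/2g = 1.352 m
Total H_L = 10.69 + 1.352 = 12.04 m

H_L ≈ 12.0 m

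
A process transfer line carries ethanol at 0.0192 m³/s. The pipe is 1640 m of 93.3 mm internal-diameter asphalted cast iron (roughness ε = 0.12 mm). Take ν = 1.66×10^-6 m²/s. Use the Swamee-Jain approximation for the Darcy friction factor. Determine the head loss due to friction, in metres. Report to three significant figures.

h_f ≈ 159 m

V = 4Q/(πD²) = 4·0.0192/(π·0.0933²) = 2.808 m/s
Re = VD/ν = 2.808·0.0933/1.66×10^-6 = 1.58×10^5 → turbulent
ε/D = 0.12/93.3 = 0.00129
Swamee-Jain: f = 0.02255
h_f = f(L/D)V²/(2g) = 0.02255·(1640/0.0933)·2.808²/(2·9.81) = 159.3 m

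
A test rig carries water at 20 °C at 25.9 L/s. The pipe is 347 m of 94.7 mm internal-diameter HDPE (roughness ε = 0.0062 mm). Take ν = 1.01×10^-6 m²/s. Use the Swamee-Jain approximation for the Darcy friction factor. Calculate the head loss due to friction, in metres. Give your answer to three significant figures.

h_f ≈ 37.3 m

V = 4Q/(πD²) = 4·0.0259/(π·0.0947²) = 3.677 m/s
Re = VD/ν = 3.677·0.0947/1.01×10^-6 = 3.45×10^5 → turbulent
ε/D = 0.0062/94.7 = 6.55×10^-5
Swamee-Jain: f = 0.01479
h_f = f(L/D)V²/(2g) = 0.01479·(347/0.0947)·3.677²/(2·9.81) = 37.34 m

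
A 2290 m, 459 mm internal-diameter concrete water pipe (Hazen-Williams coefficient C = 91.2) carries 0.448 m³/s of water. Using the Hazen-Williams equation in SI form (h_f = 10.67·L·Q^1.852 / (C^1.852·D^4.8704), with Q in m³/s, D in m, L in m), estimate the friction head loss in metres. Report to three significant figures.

h_f = 10.67·2290·0.448^1.852 / (91.2^1.852·0.459^4.8704) = 57.46 m

h_f ≈ 57.5 m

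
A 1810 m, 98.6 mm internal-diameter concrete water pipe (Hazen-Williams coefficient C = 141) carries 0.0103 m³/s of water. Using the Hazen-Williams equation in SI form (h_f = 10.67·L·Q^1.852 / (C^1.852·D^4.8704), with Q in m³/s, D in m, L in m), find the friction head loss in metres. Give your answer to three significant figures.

h_f = 10.67·1810·0.0103^1.852 / (141^1.852·0.0986^4.8704) = 33.53 m

h_f ≈ 33.5 m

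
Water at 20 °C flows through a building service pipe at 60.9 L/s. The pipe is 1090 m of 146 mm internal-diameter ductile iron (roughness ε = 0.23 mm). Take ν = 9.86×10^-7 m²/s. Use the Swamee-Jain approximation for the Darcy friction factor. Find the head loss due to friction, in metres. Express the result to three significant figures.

V = 4Q/(πD²) = 4·0.0609/(π·0.146²) = 3.638 m/s
Re = VD/ν = 3.638·0.146/9.86×10^-7 = 5.39×10^5 → turbulent
ε/D = 0.23/146 = 0.00158
Swamee-Jain: f = 0.02252
h_f = f(L/D)V²/(2g) = 0.02252·(1090/0.146)·3.638²/(2·9.81) = 113.4 m

h_f ≈ 113 m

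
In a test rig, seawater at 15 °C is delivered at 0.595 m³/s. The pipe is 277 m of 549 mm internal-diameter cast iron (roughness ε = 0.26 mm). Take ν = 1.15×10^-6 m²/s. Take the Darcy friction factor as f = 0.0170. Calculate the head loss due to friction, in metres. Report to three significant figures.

h_f ≈ 2.76 m

V = 4Q/(πD²) = 4·0.595/(π·0.549²) = 2.514 m/s
h_f = f(L/D)V²/(2g) = 0.01700·(277/0.549)·2.514²/(2·9.81) = 2.762 m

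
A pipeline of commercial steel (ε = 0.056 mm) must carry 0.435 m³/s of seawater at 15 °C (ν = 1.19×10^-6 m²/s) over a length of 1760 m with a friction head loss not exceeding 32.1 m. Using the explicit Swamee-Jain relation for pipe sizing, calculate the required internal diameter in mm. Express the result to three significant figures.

D ≈ 416 mm

Swamee-Jain (Type III): D = 0.66·[ε^1.25·(LQ²/(gh_f))^4.75 + ν·Q^9.4·(L/(gh_f))^5.2]^0.04
LQ²/(gh_f) = 1.058; L/(gh_f) = 5.589
Term 1 = ε^1.25·(…)^4.75 = 6.32×10^-6; Term 2 = ν·Q^9.4·(…)^5.2 = 3.66×10^-6
D = 0.66·(6.32×10^-6 + 3.66×10^-6)^0.04 = 0.4164 m = 416 mm
Check: V = 3.19 m/s, Re = 1.12×10^6, f = 0.01388, h_f = 30.5 m ≈ 32.1 m ✓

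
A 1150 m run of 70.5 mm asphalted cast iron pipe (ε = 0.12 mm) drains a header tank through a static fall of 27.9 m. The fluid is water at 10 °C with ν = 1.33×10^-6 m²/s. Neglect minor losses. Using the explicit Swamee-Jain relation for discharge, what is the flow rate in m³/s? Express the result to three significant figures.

Q ≈ 0.00450 m³/s

Swamee-Jain (Type II): Q = -0.965·√(gD⁵h_f/L)·ln[ε/(3.7D) + √(3.17ν²L/(gD³h_f))]
√(gD⁵h_f/L) = √(9.81·0.0705⁵·27.9/1150) = 6.438×10^-4
ε/(3.7D) = 4.60×10^-4; √(3.17ν²L/(gD³h_f)) = 2.59×10^-4
Q = -0.965·6.438×10^-4·ln(7.193×10^-4) = 0.004496 m³/s
Check: V = 1.15 m/s, Re = 6.11×10^4, f = 0.02553, h_f = 28.2 m ≈ 27.9 m ✓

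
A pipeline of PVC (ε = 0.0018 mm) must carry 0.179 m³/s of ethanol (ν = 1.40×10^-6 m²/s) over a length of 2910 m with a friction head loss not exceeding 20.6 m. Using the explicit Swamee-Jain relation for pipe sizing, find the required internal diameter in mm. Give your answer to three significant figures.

Swamee-Jain (Type III): D = 0.66·[ε^1.25·(LQ²/(gh_f))^4.75 + ν·Q^9.4·(L/(gh_f))^5.2]^0.04
LQ²/(gh_f) = 0.4614; L/(gh_f) = 14.40
Term 1 = ε^1.25·(…)^4.75 = 1.67×10^-9; Term 2 = ν·Q^9.4·(…)^5.2 = 1.40×10^-7
D = 0.66·(1.67×10^-9 + 1.40×10^-7)^0.04 = 0.3512 m = 351 mm
Check: V = 1.85 m/s, Re = 4.63×10^5, f = 0.01335, h_f = 19.2 m ≈ 20.6 m ✓

D ≈ 351 mm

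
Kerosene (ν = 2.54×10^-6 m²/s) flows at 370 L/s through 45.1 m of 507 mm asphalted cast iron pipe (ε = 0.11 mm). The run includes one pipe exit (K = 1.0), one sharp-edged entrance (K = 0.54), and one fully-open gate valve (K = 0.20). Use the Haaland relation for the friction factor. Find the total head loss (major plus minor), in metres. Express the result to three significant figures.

V = 4Q/(πD²) = 1.833 m/s; V²/2g = 0.1712 m
Re = 3.66×10^5, ε/D = 2.17×10^-4 → f = 0.01587 (Haaland)
Major: h_f = f(L/D)·V²/2g = 0.01587·88.95·0.1712 = 0.2417 m
Minor: ΣK = 1.74; h_m = ΣK·V²/2g = 0.2979 m
Total H_L = 0.2417 + 0.2979 = 0.5396 m

H_L ≈ 0.540 m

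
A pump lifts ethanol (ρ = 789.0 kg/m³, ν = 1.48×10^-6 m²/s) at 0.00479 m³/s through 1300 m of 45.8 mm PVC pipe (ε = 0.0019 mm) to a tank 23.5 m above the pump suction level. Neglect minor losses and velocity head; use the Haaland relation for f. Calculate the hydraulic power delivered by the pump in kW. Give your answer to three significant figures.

V = 4Q/(πD²) = 2.907 m/s; Re = 9.00×10^4; ε/D = 4.15×10^-5; f = 0.01838
h_f = f(L/D)V²/2g = 224.8 m
Total head H = z + h_f = 23.5 + 224.8 = 248.3 m
P_hyd = ρgQH = 789.0·9.81·0.00479·248.3 = 9.206 kW

P_hyd ≈ 9.21 kW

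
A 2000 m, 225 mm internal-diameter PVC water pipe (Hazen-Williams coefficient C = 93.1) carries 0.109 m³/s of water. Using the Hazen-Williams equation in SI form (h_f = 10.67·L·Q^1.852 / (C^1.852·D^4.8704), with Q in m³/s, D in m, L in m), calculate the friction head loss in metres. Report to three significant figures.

h_f = 10.67·2000·0.109^1.852 / (93.1^1.852·0.225^4.8704) = 113.5 m

h_f ≈ 114 m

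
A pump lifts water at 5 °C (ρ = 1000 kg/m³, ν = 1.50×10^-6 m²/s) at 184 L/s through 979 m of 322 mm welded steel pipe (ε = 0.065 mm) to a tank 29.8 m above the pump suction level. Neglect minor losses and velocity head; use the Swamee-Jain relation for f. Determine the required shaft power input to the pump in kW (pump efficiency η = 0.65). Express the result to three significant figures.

V = 4Q/(πD²) = 2.260 m/s; Re = 4.85×10^5; ε/D = 2.02×10^-4; f = 0.01557
h_f = f(L/D)V²/2g = 12.32 m
Total head H = z + h_f = 29.8 + 12.32 = 42.12 m
P_hyd = ρgQH = 1000·9.81·0.184·42.12 = 76.02 kW
P_shaft = P_hyd/η = 76.02/0.65 = 117.0 kW

P_shaft ≈ 117 kW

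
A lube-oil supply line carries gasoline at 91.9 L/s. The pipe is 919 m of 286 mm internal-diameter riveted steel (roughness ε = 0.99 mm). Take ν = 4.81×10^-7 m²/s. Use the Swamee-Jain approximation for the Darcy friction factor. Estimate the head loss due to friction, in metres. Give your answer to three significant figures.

h_f ≈ 9.21 m

V = 4Q/(πD²) = 4·0.0919/(π·0.286²) = 1.431 m/s
Re = VD/ν = 1.431·0.286/4.81×10^-7 = 8.51×10^5 → turbulent
ε/D = 0.99/286 = 0.00346
Swamee-Jain: f = 0.02747
h_f = f(L/D)V²/(2g) = 0.02747·(919/0.286)·1.431²/(2·9.81) = 9.206 m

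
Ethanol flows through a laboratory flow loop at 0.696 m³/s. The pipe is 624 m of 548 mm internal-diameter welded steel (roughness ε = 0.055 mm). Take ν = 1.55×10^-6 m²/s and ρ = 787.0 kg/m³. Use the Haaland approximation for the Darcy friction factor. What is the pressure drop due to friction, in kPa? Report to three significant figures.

V = 4Q/(πD²) = 4·0.696/(π·0.548²) = 2.951 m/s
Re = VD/ν = 2.951·0.548/1.55×10^-6 = 1.04×10^6 → turbulent
ε/D = 0.055/548 = 1.00×10^-4
Haaland: f = 0.01329
h_f = f(L/D)V²/(2g) = 0.01329·(624/0.548)·2.951²/(2·9.81) = 6.715 m
Δp = ρg·h_f = 787.0·9.81·6.715 = 51.84 kPa

Δp ≈ 51.8 kPa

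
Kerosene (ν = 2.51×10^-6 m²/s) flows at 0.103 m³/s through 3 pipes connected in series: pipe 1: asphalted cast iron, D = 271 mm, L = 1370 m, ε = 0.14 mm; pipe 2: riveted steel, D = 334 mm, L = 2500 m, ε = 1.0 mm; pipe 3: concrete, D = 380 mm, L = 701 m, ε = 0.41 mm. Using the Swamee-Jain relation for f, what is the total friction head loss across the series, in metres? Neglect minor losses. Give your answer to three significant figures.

Pipe 1: V = 1.786 m/s, Re = 1.93×10^5, ε/D = 5.17×10^-4, f = 0.01908, h_1 = f(L/D)V²/2g = 15.68 m
Pipe 2: V = 1.176 m/s, Re = 1.56×10^5, ε/D = 0.00299, f = 0.02721, h_2 = f(L/D)V²/2g = 14.34 m
Pipe 3: V = 0.9082 m/s, Re = 1.37×10^5, ε/D = 0.00108, f = 0.02203, h_3 = f(L/D)V²/2g = 1.709 m
Series → Q common, losses add: H = Σh = 31.73 m

H ≈ 31.7 m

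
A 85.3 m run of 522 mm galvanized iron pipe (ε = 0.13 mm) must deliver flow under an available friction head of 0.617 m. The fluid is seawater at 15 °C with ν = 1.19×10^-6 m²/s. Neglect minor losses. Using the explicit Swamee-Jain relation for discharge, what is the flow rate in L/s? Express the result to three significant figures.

Q ≈ 472 L/s

Swamee-Jain (Type II): Q = -0.965·√(gD⁵h_f/L)·ln[ε/(3.7D) + √(3.17ν²L/(gD³h_f))]
√(gD⁵h_f/L) = √(9.81·0.522⁵·0.617/85.3) = 0.05244
ε/(3.7D) = 6.73×10^-5; √(3.17ν²L/(gD³h_f)) = 2.11×10^-5
Q = -0.965·0.05244·ln(8.840×10^-5) = 0.4723 m³/s
Check: V = 2.21 m/s, Re = 9.68×10^5, f = 0.01530, h_f = 0.621 m ≈ 0.617 m ✓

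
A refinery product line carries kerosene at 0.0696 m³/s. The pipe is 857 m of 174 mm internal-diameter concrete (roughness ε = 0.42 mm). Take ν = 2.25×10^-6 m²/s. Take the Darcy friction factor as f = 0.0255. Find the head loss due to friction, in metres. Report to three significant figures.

V = 4Q/(πD²) = 4·0.0696/(π·0.174²) = 2.927 m/s
h_f = f(L/D)V²/(2g) = 0.02550·(857/0.174)·2.927²/(2·9.81) = 54.84 m

h_f ≈ 54.8 m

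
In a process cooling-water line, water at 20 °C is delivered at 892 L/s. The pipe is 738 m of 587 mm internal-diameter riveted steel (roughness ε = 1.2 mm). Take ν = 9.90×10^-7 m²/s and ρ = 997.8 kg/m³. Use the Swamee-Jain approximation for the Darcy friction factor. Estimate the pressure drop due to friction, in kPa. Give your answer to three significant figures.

Δp ≈ 161 kPa

V = 4Q/(πD²) = 4·0.892/(π·0.587²) = 3.296 m/s
Re = VD/ν = 3.296·0.587/9.90×10^-7 = 1.95×10^6 → turbulent
ε/D = 1.2/587 = 0.00204
Swamee-Jain: f = 0.02370
h_f = f(L/D)V²/(2g) = 0.02370·(738/0.587)·3.296²/(2·9.81) = 16.50 m
Δp = ρg·h_f = 997.8·9.81·16.50 = 161.5 kPa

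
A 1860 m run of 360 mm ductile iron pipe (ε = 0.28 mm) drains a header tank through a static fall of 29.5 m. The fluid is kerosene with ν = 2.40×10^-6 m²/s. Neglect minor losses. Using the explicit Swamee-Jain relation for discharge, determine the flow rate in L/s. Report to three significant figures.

Q ≈ 244 L/s

Swamee-Jain (Type II): Q = -0.965·√(gD⁵h_f/L)·ln[ε/(3.7D) + √(3.17ν²L/(gD³h_f))]
√(gD⁵h_f/L) = √(9.81·0.360⁵·29.5/1860) = 0.03067
ε/(3.7D) = 2.10×10^-4; √(3.17ν²L/(gD³h_f)) = 5.02×10^-5
Q = -0.965·0.03067·ln(2.604×10^-4) = 0.2443 m³/s
Check: V = 2.40 m/s, Re = 3.60×10^5, f = 0.01959, h_f = 29.7 m ≈ 29.5 m ✓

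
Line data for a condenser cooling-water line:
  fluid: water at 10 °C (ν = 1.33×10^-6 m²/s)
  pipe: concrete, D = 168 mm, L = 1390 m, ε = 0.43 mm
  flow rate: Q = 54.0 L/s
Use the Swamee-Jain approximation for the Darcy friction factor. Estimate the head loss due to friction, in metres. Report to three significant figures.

V = 4Q/(πD²) = 4·0.0540/(π·0.168²) = 2.436 m/s
Re = VD/ν = 2.436·0.168/1.33×10^-6 = 3.08×10^5 → turbulent
ε/D = 0.43/168 = 0.00256
Swamee-Jain: f = 0.02567
h_f = f(L/D)V²/(2g) = 0.02567·(1390/0.168)·2.436²/(2·9.81) = 64.25 m

h_f ≈ 64.3 m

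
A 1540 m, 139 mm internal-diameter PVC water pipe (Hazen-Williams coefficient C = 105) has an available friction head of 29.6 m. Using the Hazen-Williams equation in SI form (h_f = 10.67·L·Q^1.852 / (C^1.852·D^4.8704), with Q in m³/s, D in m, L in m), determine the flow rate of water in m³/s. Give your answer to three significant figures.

Q ≈ 0.0193 m³/s

Rearranging: Q = [h_f·C^1.852·D^4.8704 / (10.67·L)]^(1/1.852)
Q = [29.6·105^1.852·0.139^4.8704 / (10.67·1540)]^0.540 = 0.01930 m³/s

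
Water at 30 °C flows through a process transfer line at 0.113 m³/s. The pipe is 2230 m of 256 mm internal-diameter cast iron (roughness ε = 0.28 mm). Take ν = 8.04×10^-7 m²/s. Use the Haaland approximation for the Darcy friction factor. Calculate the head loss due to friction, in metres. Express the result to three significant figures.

h_f ≈ 43.8 m

V = 4Q/(πD²) = 4·0.113/(π·0.256²) = 2.195 m/s
Re = VD/ν = 2.195·0.256/8.04×10^-7 = 6.99×10^5 → turbulent
ε/D = 0.28/256 = 0.00109
Haaland: f = 0.02047
h_f = f(L/D)V²/(2g) = 0.02047·(2230/0.256)·2.195²/(2·9.81) = 43.79 m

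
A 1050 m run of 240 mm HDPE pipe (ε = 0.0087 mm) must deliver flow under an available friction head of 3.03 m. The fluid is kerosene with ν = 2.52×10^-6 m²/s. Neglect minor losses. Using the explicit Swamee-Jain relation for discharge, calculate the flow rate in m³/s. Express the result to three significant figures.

Q ≈ 0.0383 m³/s

Swamee-Jain (Type II): Q = -0.965·√(gD⁵h_f/L)·ln[ε/(3.7D) + √(3.17ν²L/(gD³h_f))]
√(gD⁵h_f/L) = √(9.81·0.240⁵·3.03/1050) = 0.004748
ε/(3.7D) = 9.80×10^-6; √(3.17ν²L/(gD³h_f)) = 2.27×10^-4
Q = -0.965·0.004748·ln(2.366×10^-4) = 0.03825 m³/s
Check: V = 0.846 m/s, Re = 8.05×10^4, f = 0.01889, h_f = 3.01 m ≈ 3.03 m ✓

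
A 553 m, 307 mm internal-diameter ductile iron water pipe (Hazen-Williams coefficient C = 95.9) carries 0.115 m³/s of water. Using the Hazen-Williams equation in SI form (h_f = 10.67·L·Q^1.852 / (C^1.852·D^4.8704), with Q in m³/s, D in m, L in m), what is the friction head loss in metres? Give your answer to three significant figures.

h_f = 10.67·553·0.115^1.852 / (95.9^1.852·0.307^4.8704) = 7.225 m

h_f ≈ 7.22 m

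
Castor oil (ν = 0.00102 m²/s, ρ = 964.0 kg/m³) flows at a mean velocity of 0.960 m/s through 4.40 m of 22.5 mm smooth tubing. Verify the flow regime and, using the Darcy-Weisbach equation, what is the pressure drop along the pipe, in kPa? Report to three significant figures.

Δp ≈ 263 kPa

Re = VD/ν = 0.960·0.02250/0.00102 = 21.2 → laminar (Re < 2300)
f = 64/Re = 3.022
h_f = f(L/D)V²/(2g) = 3.022·(4.40/0.02250)·0.960²/(2·9.81) = 27.76 m
Δp = ρg·h_f = 964.0·9.81·27.76 = 262.5 kPa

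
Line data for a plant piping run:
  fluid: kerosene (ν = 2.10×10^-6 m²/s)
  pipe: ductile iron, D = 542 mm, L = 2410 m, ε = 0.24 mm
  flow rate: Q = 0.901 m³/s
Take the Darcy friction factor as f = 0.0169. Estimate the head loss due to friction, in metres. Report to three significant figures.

V = 4Q/(πD²) = 4·0.901/(π·0.542²) = 3.905 m/s
h_f = f(L/D)V²/(2g) = 0.01690·(2410/0.542)·3.905²/(2·9.81) = 58.41 m

h_f ≈ 58.4 m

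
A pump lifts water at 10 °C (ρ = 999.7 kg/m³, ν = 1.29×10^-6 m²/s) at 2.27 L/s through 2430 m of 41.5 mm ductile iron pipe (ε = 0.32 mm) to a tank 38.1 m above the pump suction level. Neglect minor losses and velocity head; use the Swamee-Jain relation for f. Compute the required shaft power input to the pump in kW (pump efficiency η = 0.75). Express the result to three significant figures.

P_shaft ≈ 10.2 kW

V = 4Q/(πD²) = 1.678 m/s; Re = 5.40×10^4; ε/D = 0.00771; f = 0.03643
h_f = f(L/D)V²/2g = 306.2 m
Total head H = z + h_f = 38.1 + 306.2 = 344.3 m
P_hyd = ρgQH = 999.7·9.81·0.00227·344.3 = 7.664 kW
P_shaft = P_hyd/η = 7.664/0.75 = 10.22 kW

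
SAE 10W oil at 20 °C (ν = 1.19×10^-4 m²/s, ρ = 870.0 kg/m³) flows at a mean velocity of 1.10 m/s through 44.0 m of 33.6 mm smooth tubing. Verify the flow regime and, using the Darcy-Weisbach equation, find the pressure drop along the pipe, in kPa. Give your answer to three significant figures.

Re = VD/ν = 1.10·0.03360/1.19×10^-4 = 311 → laminar (Re < 2300)
f = 64/Re = 0.2061
h_f = f(L/D)V²/(2g) = 0.2061·(44.0/0.03360)·1.10²/(2·9.81) = 16.64 m
Δp = ρg·h_f = 870.0·9.81·16.64 = 142.0 kPa

Δp ≈ 142 kPa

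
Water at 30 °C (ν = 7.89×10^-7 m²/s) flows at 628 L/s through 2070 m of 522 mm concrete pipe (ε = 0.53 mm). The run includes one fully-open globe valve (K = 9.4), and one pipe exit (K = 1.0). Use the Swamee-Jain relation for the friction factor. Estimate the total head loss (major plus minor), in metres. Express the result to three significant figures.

H_L ≈ 39.2 m

V = 4Q/(πD²) = 2.934 m/s; V²/2g = 0.4389 m
Re = 1.94×10^6, ε/D = 0.00102 → f = 0.01993 (Swamee-Jain)
Major: h_f = f(L/D)·V²/2g = 0.01993·3966·0.4389 = 34.68 m
Minor: ΣK = 10.4; h_m = ΣK·V²/2g = 4.564 m
Total H_L = 34.68 + 4.564 = 39.24 m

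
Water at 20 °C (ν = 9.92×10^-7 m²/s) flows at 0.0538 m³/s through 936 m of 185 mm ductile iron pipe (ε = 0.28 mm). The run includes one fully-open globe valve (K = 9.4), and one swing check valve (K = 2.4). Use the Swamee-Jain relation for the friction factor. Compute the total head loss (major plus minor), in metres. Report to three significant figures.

H_L ≈ 25.7 m

V = 4Q/(πD²) = 2.001 m/s; V²/2g = 0.2042 m
Re = 3.73×10^5, ε/D = 0.00151 → f = 0.02250 (Swamee-Jain)
Major: h_f = f(L/D)·V²/2g = 0.02250·5059·0.2042 = 23.25 m
Minor: ΣK = 11.8; h_m = ΣK·V²/2g = 2.409 m
Total H_L = 23.25 + 2.409 = 25.66 m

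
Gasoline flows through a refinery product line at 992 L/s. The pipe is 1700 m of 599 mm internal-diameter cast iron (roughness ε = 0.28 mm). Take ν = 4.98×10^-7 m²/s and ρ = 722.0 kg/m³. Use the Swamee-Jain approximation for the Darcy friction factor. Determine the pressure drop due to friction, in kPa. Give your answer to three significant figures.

V = 4Q/(πD²) = 4·0.992/(π·0.599²) = 3.520 m/s
Re = VD/ν = 3.520·0.599/4.98×10^-7 = 4.23×10^6 → turbulent
ε/D = 0.28/599 = 4.67×10^-4
Swamee-Jain: f = 0.01663
h_f = f(L/D)V²/(2g) = 0.01663·(1700/0.599)·3.520²/(2·9.81) = 29.80 m
Δp = ρg·h_f = 722.0·9.81·29.80 = 211.1 kPa

Δp ≈ 211 kPa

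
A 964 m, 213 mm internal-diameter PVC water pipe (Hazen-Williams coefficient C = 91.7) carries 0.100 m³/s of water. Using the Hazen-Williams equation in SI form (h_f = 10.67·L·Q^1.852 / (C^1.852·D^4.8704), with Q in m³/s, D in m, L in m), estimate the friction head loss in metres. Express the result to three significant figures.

h_f ≈ 62.7 m

h_f = 10.67·964·0.100^1.852 / (91.7^1.852·0.213^4.8704) = 62.66 m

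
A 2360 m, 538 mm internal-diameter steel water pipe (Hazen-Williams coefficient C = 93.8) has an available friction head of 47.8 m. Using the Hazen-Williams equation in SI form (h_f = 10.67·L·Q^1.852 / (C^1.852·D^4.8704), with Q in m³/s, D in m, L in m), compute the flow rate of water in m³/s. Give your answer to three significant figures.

Rearranging: Q = [h_f·C^1.852·D^4.8704 / (10.67·L)]^(1/1.852)
Q = [47.8·93.8^1.852·0.538^4.8704 / (10.67·2360)]^0.540 = 0.6232 m³/s

Q ≈ 0.623 m³/s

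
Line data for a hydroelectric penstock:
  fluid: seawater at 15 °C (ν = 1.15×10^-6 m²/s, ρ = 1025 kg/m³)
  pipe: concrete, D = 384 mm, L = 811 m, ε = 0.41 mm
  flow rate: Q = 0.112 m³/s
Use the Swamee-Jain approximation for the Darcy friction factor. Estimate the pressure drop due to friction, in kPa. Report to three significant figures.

Δp ≈ 21.2 kPa

V = 4Q/(πD²) = 4·0.112/(π·0.384²) = 0.9671 m/s
Re = VD/ν = 0.9671·0.384/1.15×10^-6 = 3.23×10^5 → turbulent
ε/D = 0.41/384 = 0.00107
Swamee-Jain: f = 0.02096
h_f = f(L/D)V²/(2g) = 0.02096·(811/0.384)·0.9671²/(2·9.81) = 2.110 m
Δp = ρg·h_f = 1025·9.81·2.110 = 21.22 kPa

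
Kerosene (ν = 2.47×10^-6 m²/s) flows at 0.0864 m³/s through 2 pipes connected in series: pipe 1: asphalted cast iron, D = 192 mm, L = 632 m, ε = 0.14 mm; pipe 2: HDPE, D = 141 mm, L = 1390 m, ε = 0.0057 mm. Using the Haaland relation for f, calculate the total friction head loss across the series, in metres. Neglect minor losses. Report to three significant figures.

Pipe 1: V = 2.984 m/s, Re = 2.32×10^5, ε/D = 7.29×10^-4, f = 0.01957, h_1 = f(L/D)V²/2g = 29.24 m
Pipe 2: V = 5.533 m/s, Re = 3.16×10^5, ε/D = 4.04×10^-5, f = 0.01457, h_2 = f(L/D)V²/2g = 224.1 m
Series → Q common, losses add: H = Σh = 253.4 m

H ≈ 253 m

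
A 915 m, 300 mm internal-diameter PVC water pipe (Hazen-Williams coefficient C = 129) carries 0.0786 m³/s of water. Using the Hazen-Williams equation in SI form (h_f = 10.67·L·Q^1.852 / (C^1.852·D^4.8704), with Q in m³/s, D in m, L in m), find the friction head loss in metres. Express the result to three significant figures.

h_f = 10.67·915·0.0786^1.852 / (129^1.852·0.300^4.8704) = 3.817 m

h_f ≈ 3.82 m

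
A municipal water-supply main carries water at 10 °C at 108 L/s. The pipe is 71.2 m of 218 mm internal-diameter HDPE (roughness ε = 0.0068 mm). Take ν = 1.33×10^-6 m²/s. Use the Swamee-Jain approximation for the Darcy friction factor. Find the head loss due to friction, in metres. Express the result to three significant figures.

h_f ≈ 1.91 m

V = 4Q/(πD²) = 4·0.108/(π·0.218²) = 2.893 m/s
Re = VD/ν = 2.893·0.218/1.33×10^-6 = 4.74×10^5 → turbulent
ε/D = 0.0068/218 = 3.12×10^-5
Swamee-Jain: f = 0.01368
h_f = f(L/D)V²/(2g) = 0.01368·(71.2/0.218)·2.893²/(2·9.81) = 1.907 m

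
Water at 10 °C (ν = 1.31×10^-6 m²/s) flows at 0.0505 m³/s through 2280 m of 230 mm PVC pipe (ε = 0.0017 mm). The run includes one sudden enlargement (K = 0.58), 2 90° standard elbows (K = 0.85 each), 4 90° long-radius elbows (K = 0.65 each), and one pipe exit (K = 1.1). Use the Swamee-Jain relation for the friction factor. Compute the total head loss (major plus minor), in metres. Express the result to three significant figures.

H_L ≈ 12.0 m

V = 4Q/(πD²) = 1.215 m/s; V²/2g = 0.07530 m
Re = 2.13×10^5, ε/D = 7.39×10^-6 → f = 0.01541 (Swamee-Jain)
Major: h_f = f(L/D)·V²/2g = 0.01541·9913·0.07530 = 11.50 m
Minor: ΣK = 5.98; h_m = ΣK·V²/2g = 0.4503 m
Total H_L = 11.50 + 0.4503 = 11.95 m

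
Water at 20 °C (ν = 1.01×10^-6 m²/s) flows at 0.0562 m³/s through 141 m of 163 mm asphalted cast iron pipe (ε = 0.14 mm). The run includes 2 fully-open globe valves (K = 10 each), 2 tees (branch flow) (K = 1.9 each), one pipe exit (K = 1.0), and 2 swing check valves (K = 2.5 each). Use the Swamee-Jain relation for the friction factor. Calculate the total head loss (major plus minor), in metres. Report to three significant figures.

V = 4Q/(πD²) = 2.693 m/s; V²/2g = 0.3697 m
Re = 4.35×10^5, ε/D = 8.59×10^-4 → f = 0.01981 (Swamee-Jain)
Major: h_f = f(L/D)·V²/2g = 0.01981·865.0·0.3697 = 6.337 m
Minor: ΣK = 29.8; h_m = ΣK·V²/2g = 11.02 m
Total H_L = 6.337 + 11.02 = 17.35 m

H_L ≈ 17.4 m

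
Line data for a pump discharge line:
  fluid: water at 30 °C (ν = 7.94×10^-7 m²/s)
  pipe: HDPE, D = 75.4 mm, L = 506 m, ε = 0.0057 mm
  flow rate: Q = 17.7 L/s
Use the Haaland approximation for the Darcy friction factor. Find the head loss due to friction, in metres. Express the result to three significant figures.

V = 4Q/(πD²) = 4·0.0177/(π·0.0754²) = 3.964 m/s
Re = VD/ν = 3.964·0.0754/7.94×10^-7 = 3.76×10^5 → turbulent
ε/D = 0.0057/75.4 = 7.56×10^-5
Haaland: f = 0.01452
h_f = f(L/D)V²/(2g) = 0.01452·(506/0.0754)·3.964²/(2·9.81) = 78.06 m

h_f ≈ 78.1 m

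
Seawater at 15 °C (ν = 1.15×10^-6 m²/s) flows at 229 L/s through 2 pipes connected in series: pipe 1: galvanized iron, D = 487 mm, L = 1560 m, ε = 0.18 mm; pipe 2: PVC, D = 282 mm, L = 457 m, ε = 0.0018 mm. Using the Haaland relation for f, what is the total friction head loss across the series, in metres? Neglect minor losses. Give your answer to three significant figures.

Pipe 1: V = 1.229 m/s, Re = 5.21×10^5, ε/D = 3.70×10^-4, f = 0.01665, h_1 = f(L/D)V²/2g = 4.109 m
Pipe 2: V = 3.666 m/s, Re = 8.99×10^5, ε/D = 6.38×10^-6, f = 0.01190, h_2 = f(L/D)V²/2g = 13.21 m
Series → Q common, losses add: H = Σh = 17.32 m

H ≈ 17.3 m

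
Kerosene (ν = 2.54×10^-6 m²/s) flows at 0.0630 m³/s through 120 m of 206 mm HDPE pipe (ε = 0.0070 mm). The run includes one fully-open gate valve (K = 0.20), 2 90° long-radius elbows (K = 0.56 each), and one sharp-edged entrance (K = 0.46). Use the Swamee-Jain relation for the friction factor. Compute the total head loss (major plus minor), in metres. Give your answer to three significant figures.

V = 4Q/(πD²) = 1.890 m/s; V²/2g = 0.1821 m
Re = 1.53×10^5, ε/D = 3.40×10^-5 → f = 0.01663 (Swamee-Jain)
Major: h_f = f(L/D)·V²/2g = 0.01663·582.5·0.1821 = 1.764 m
Minor: ΣK = 1.78; h_m = ΣK·V²/2g = 0.3242 m
Total H_L = 1.764 + 0.3242 = 2.089 m

H_L ≈ 2.09 m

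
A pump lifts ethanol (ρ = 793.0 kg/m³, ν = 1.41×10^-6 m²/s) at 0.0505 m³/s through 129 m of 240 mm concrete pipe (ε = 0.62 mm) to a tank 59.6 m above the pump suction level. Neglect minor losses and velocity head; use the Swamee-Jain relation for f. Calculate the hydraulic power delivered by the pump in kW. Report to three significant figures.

P_hyd ≈ 23.8 kW

V = 4Q/(πD²) = 1.116 m/s; Re = 1.90×10^5; ε/D = 0.00258; f = 0.02607
h_f = f(L/D)V²/2g = 0.8899 m
Total head H = z + h_f = 59.6 + 0.8899 = 60.49 m
P_hyd = ρgQH = 793.0·9.81·0.0505·60.49 = 23.76 kW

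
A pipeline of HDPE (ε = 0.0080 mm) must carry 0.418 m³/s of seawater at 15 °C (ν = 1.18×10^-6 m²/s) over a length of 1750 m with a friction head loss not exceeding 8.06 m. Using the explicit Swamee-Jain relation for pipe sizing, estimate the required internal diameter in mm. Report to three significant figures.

Swamee-Jain (Type III): D = 0.66·[ε^1.25·(LQ²/(gh_f))^4.75 + ν·Q^9.4·(L/(gh_f))^5.2]^0.04
LQ²/(gh_f) = 3.867; L/(gh_f) = 22.13
Term 1 = ε^1.25·(…)^4.75 = 2.62×10^-4; Term 2 = ν·Q^9.4·(…)^5.2 = 0.00320
D = 0.66·(2.62×10^-4 + 0.00320)^0.04 = 0.5262 m = 526 mm
Check: V = 1.92 m/s, Re = 8.57×10^5, f = 0.01225, h_f = 7.67 m ≈ 8.06 m ✓

D ≈ 526 mm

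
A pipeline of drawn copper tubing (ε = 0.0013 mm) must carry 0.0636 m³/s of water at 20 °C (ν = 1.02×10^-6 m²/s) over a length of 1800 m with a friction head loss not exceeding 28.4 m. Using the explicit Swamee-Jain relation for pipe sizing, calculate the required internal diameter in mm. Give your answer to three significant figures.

D ≈ 199 mm

Swamee-Jain (Type III): D = 0.66·[ε^1.25·(LQ²/(gh_f))^4.75 + ν·Q^9.4·(L/(gh_f))^5.2]^0.04
LQ²/(gh_f) = 0.02613; L/(gh_f) = 6.461
Term 1 = ε^1.25·(…)^4.75 = 1.33×10^-15; Term 2 = ν·Q^9.4·(…)^5.2 = 9.43×10^-14
D = 0.66·(1.33×10^-15 + 9.43×10^-14)^0.04 = 0.1990 m = 199 mm
Check: V = 2.05 m/s, Re = 3.99×10^5, f = 0.01373, h_f = 26.5 m ≈ 28.4 m ✓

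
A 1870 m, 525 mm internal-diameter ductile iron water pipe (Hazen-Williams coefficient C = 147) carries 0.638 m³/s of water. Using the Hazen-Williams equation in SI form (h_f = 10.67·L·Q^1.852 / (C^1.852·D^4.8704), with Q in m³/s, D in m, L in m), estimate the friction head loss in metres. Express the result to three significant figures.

h_f ≈ 19.4 m

h_f = 10.67·1870·0.638^1.852 / (147^1.852·0.525^4.8704) = 19.39 m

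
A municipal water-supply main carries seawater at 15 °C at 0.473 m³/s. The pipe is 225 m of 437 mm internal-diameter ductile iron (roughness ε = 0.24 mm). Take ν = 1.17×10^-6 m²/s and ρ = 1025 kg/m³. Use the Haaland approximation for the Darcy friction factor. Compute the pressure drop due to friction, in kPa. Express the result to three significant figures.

V = 4Q/(πD²) = 4·0.473/(π·0.437²) = 3.154 m/s
Re = VD/ν = 3.154·0.437/1.17×10^-6 = 1.18×10^6 → turbulent
ε/D = 0.24/437 = 5.49×10^-4
Haaland: f = 0.01744
h_f = f(L/D)V²/(2g) = 0.01744·(225/0.437)·3.154²/(2·9.81) = 4.552 m
Δp = ρg·h_f = 1025·9.81·4.552 = 45.77 kPa

Δp ≈ 45.8 kPa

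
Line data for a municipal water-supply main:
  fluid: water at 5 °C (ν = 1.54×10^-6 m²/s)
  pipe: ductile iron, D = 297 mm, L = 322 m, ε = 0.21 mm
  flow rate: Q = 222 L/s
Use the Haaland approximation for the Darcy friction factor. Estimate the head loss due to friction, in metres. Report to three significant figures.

h_f ≈ 10.6 m

V = 4Q/(πD²) = 4·0.222/(π·0.297²) = 3.204 m/s
Re = VD/ν = 3.204·0.297/1.54×10^-6 = 6.18×10^5 → turbulent
ε/D = 0.21/297 = 7.07×10^-4
Haaland: f = 0.01866
h_f = f(L/D)V²/(2g) = 0.01866·(322/0.297)·3.204²/(2·9.81) = 10.59 m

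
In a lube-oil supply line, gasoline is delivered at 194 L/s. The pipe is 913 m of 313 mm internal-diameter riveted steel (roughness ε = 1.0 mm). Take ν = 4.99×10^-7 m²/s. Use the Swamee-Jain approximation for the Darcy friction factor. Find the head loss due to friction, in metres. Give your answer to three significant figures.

V = 4Q/(πD²) = 4·0.194/(π·0.313²) = 2.521 m/s
Re = VD/ν = 2.521·0.313/4.99×10^-7 = 1.58×10^6 → turbulent
ε/D = 1.0/313 = 0.00319
Swamee-Jain: f = 0.02677
h_f = f(L/D)V²/(2g) = 0.02677·(913/0.313)·2.521²/(2·9.81) = 25.30 m

h_f ≈ 25.3 m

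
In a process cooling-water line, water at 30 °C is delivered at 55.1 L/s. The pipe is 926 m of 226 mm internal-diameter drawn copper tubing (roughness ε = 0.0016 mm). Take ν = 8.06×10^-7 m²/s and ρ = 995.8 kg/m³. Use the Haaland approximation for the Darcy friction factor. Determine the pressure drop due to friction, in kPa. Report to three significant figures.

V = 4Q/(πD²) = 4·0.0551/(π·0.226²) = 1.374 m/s
Re = VD/ν = 1.374·0.226/8.06×10^-7 = 3.85×10^5 → turbulent
ε/D = 0.0016/226 = 7.08×10^-6
Haaland: f = 0.01376
h_f = f(L/D)V²/(2g) = 0.01376·(926/0.226)·1.374²/(2·9.81) = 5.422 m
Δp = ρg·h_f = 995.8·9.81·5.422 = 52.96 kPa

Δp ≈ 53.0 kPa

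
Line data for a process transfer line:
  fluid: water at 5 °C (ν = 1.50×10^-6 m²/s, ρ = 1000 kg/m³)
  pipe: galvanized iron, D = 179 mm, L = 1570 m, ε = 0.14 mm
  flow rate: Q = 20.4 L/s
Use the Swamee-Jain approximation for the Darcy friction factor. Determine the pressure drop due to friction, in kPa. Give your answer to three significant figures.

Δp ≈ 62.3 kPa

V = 4Q/(πD²) = 4·0.0204/(π·0.179²) = 0.8107 m/s
Re = VD/ν = 0.8107·0.179/1.50×10^-6 = 9.67×10^4 → turbulent
ε/D = 0.14/179 = 7.82×10^-4
Swamee-Jain: f = 0.02163
h_f = f(L/D)V²/(2g) = 0.02163·(1570/0.179)·0.8107²/(2·9.81) = 6.354 m
Δp = ρg·h_f = 1000·9.81·6.354 = 62.34 kPa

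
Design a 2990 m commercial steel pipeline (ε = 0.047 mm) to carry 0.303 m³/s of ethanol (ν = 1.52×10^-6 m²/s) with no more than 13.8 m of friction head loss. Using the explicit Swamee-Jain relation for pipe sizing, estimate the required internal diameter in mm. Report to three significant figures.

Swamee-Jain (Type III): D = 0.66·[ε^1.25·(LQ²/(gh_f))^4.75 + ν·Q^9.4·(L/(gh_f))^5.2]^0.04
LQ²/(gh_f) = 2.028; L/(gh_f) = 22.09
Term 1 = ε^1.25·(…)^4.75 = 1.12×10^-4; Term 2 = ν·Q^9.4·(…)^5.2 = 1.98×10^-4
D = 0.66·(1.12×10^-4 + 1.98×10^-4)^0.04 = 0.4777 m = 478 mm
Check: V = 1.69 m/s, Re = 5.31×10^5, f = 0.01435, h_f = 13.1 m ≈ 13.8 m ✓

D ≈ 478 mm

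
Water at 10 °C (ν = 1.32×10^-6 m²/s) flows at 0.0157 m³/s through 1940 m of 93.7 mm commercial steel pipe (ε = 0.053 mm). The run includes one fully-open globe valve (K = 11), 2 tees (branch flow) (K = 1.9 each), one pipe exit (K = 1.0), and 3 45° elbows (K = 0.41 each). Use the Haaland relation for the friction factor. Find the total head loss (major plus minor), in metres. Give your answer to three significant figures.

V = 4Q/(πD²) = 2.277 m/s; V²/2g = 0.2642 m
Re = 1.62×10^5, ε/D = 5.66×10^-4 → f = 0.01933 (Haaland)
Major: h_f = f(L/D)·V²/2g = 0.01933·20704·0.2642 = 105.7 m
Minor: ΣK = 17.0; h_m = ΣK·V²/2g = 4.500 m
Total H_L = 105.7 + 4.500 = 110.2 m

H_L ≈ 110 m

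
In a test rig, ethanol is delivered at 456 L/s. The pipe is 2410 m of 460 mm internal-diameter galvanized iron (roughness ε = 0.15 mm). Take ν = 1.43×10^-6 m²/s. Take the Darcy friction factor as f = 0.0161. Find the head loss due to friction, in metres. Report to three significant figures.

h_f ≈ 32.4 m

V = 4Q/(πD²) = 4·0.456/(π·0.460²) = 2.744 m/s
h_f = f(L/D)V²/(2g) = 0.01610·(2410/0.460)·2.744²/(2·9.81) = 32.37 m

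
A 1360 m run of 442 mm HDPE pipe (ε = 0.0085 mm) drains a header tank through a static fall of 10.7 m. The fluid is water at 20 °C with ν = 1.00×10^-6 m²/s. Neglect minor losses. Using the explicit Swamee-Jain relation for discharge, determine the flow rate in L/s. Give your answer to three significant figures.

Swamee-Jain (Type II): Q = -0.965·√(gD⁵h_f/L)·ln[ε/(3.7D) + √(3.17ν²L/(gD³h_f))]
√(gD⁵h_f/L) = √(9.81·0.442⁵·10.7/1360) = 0.03608
ε/(3.7D) = 5.20×10^-6; √(3.17ν²L/(gD³h_f)) = 2.18×10^-5
Q = -0.965·0.03608·ln(2.701×10^-5) = 0.3663 m³/s
Check: V = 2.39 m/s, Re = 1.06×10^6, f = 0.01198, h_f = 10.7 m ≈ 10.7 m ✓

Q ≈ 366 L/s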